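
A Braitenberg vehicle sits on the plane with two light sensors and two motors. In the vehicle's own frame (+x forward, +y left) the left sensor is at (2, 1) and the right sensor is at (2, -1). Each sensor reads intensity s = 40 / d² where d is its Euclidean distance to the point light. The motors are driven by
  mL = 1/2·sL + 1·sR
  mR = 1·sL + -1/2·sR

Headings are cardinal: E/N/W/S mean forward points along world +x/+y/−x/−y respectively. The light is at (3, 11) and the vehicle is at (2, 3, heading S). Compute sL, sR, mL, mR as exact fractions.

2/5 5/13 38/65 27/130

left sensor world pos  = (3, 1); dL² = 100
right sensor world pos = (1, 1); dR² = 104
sL = 40/100 = 2/5
sR = 40/104 = 5/13
mL = 1/2·sL + 1·sR = 38/65
mR = 1·sL + -1/2·sR = 27/130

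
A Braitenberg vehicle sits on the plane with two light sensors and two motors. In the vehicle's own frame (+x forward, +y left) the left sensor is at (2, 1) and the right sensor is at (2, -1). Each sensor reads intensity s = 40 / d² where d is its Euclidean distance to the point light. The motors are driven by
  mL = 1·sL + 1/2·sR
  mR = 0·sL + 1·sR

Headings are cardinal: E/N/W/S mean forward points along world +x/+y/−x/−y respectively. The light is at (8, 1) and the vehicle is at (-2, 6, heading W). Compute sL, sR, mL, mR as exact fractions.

1/4 2/9 13/36 2/9

left sensor world pos  = (-4, 5); dL² = 160
right sensor world pos = (-4, 7); dR² = 180
sL = 40/160 = 1/4
sR = 40/180 = 2/9
mL = 1·sL + 1/2·sR = 13/36
mR = 0·sL + 1·sR = 2/9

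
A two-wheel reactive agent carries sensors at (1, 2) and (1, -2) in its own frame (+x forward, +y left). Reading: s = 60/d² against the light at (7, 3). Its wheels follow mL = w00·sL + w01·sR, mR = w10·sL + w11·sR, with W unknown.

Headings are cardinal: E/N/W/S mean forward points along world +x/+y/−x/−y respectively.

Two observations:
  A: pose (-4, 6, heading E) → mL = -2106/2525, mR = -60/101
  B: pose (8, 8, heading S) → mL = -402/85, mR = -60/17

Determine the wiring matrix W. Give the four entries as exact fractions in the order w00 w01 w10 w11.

obs A: pose=(-4,6,E) → sL=12/25, sR=60/101, mL=-2106/2525, mR=-60/101
obs B: pose=(8,8,S) → sL=12/5, sR=60/17, mL=-402/85, mR=-60/17
sensor matrix S = [[12/25, 60/101], [12/5, 60/17]]; det S = 2304/8585
solve [mL_A; mL_B] = S·[w00; w01] and [mR_A; mR_B] = S·[w10; w11]:
  w00 = -1/2, w01 = -1, w10 = 0, w11 = -1

-1/2 -1 0 -1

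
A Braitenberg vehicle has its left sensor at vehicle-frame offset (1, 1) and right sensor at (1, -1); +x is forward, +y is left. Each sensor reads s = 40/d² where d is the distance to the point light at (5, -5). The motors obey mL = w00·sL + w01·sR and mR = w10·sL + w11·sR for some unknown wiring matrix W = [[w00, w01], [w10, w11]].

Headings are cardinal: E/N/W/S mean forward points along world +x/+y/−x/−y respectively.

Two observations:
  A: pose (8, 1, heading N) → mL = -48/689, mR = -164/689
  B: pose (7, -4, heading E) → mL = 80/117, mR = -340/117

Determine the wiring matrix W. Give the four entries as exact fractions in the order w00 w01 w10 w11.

obs A: pose=(8,1,N) → sL=40/53, sR=8/13, mL=-48/689, mR=-164/689
obs B: pose=(7,-4,E) → sL=40/13, sR=40/9, mL=80/117, mR=-340/117
sensor matrix S = [[40/53, 8/13], [40/13, 40/9]]; det S = 117760/80613
solve [mL_A; mL_B] = S·[w00; w01] and [mR_A; mR_B] = S·[w10; w11]:
  w00 = -1/2, w01 = 1/2, w10 = 1/2, w11 = -1

-1/2 1/2 1/2 -1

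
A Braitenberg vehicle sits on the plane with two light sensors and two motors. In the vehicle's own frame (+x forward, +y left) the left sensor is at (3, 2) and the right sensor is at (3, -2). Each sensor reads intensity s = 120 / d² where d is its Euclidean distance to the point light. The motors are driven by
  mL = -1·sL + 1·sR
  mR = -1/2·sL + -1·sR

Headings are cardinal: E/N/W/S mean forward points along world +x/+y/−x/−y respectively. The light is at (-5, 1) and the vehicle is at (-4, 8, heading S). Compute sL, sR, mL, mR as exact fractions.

24/5 120/17 192/85 -804/85

left sensor world pos  = (-2, 5); dL² = 25
right sensor world pos = (-6, 5); dR² = 17
sL = 120/25 = 24/5
sR = 120/17 = 120/17
mL = -1·sL + 1·sR = 192/85
mR = -1/2·sL + -1·sR = -804/85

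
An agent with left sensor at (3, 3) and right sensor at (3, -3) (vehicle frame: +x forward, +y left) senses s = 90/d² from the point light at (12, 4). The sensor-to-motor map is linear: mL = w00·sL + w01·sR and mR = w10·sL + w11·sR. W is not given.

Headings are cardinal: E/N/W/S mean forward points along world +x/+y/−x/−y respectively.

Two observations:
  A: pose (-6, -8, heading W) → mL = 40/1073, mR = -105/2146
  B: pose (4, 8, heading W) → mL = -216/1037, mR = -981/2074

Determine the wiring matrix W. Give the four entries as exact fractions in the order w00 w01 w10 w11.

-1 1 -1 1/2

obs A: pose=(-6,-8,W) → sL=5/37, sR=5/29, mL=40/1073, mR=-105/2146
obs B: pose=(4,8,W) → sL=45/61, sR=9/17, mL=-216/1037, mR=-981/2074
sensor matrix S = [[5/37, 5/29], [45/61, 9/17]]; det S = -61920/1112701
solve [mL_A; mL_B] = S·[w00; w01] and [mR_A; mR_B] = S·[w10; w11]:
  w00 = -1, w01 = 1, w10 = -1, w11 = 1/2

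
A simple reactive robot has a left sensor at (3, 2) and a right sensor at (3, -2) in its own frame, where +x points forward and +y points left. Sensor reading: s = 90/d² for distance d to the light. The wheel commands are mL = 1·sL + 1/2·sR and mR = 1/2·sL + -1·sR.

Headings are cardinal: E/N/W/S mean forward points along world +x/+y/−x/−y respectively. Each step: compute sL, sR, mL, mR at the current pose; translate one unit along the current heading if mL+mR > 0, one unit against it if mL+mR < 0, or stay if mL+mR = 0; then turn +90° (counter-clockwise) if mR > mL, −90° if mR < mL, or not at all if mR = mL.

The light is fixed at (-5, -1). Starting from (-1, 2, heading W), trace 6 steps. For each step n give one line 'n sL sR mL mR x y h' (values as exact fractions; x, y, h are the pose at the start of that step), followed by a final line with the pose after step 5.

0 45 45/13 1215/26 495/26 -1 2 W
1 90/37 90/61 7155/2257 -585/2257 -2 2 N
2 5/4 9/4 19/8 -13/8 -2 3 E
3 90/37 18 423/37 -621/37 -1 3 S
4 9 9/5 99/10 27/10 -1 4 W
5 18/13 90/89 2187/1157 -369/1157 -2 4 N
final -2 5 E

n=0: pose=(-1,2,W); sL=45, sR=45/13; mL=1215/26, mR=495/26; mL+mR=855/13 → advance +1; mR−mL=-360/13 → turn -1·90°
n=1: pose=(-2,2,N); sL=90/37, sR=90/61; mL=7155/2257, mR=-585/2257; mL+mR=6570/2257 → advance +1; mR−mL=-7740/2257 → turn -1·90°
n=2: pose=(-2,3,E); sL=5/4, sR=9/4; mL=19/8, mR=-13/8; mL+mR=3/4 → advance +1; mR−mL=-4 → turn -1·90°
n=3: pose=(-1,3,S); sL=90/37, sR=18; mL=423/37, mR=-621/37; mL+mR=-198/37 → advance -1; mR−mL=-1044/37 → turn -1·90°
n=4: pose=(-1,4,W); sL=9, sR=9/5; mL=99/10, mR=27/10; mL+mR=63/5 → advance +1; mR−mL=-36/5 → turn -1·90°
n=5: pose=(-2,4,N); sL=18/13, sR=90/89; mL=2187/1157, mR=-369/1157; mL+mR=1818/1157 → advance +1; mR−mL=-2556/1157 → turn -1·90°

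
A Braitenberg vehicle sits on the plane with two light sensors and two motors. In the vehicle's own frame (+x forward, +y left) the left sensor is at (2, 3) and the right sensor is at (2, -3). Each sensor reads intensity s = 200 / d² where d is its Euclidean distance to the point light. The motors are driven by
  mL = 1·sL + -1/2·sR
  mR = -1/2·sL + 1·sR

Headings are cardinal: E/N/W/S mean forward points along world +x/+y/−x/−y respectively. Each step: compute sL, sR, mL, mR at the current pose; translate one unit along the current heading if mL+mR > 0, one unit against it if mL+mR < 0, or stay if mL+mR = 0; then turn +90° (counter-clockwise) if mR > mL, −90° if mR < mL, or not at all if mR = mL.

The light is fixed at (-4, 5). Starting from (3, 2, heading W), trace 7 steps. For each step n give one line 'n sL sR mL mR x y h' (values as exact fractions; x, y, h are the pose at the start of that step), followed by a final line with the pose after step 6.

n=0: pose=(3,2,W); sL=200/61, sR=8; mL=-44/61, mR=388/61; mL+mR=344/61 → advance +1; mR−mL=432/61 → turn +1·90°
n=1: pose=(2,2,S); sL=100/53, sR=100/17; mL=-950/901, mR=4450/901; mL+mR=3500/901 → advance +1; mR−mL=5400/901 → turn +1·90°
n=2: pose=(2,1,E); sL=40/13, sR=200/113; mL=3220/1469, mR=340/1469; mL+mR=3560/1469 → advance +1; mR−mL=-2880/1469 → turn -1·90°
n=3: pose=(3,1,S); sL=25/17, sR=50/13; mL=-100/221, mR=1375/442; mL+mR=1175/442 → advance +1; mR−mL=1575/442 → turn +1·90°
n=4: pose=(3,0,E); sL=40/17, sR=40/29; mL=820/493, mR=100/493; mL+mR=920/493 → advance +1; mR−mL=-720/493 → turn -1·90°
n=5: pose=(4,0,S); sL=20/17, sR=100/37; mL=-110/629, mR=1330/629; mL+mR=1220/629 → advance +1; mR−mL=1440/629 → turn +1·90°
n=6: pose=(4,-1,E); sL=200/109, sR=200/181; mL=25300/19729, mR=3700/19729; mL+mR=29000/19729 → advance +1; mR−mL=-21600/19729 → turn -1·90°

0 200/61 8 -44/61 388/61 3 2 W
1 100/53 100/17 -950/901 4450/901 2 2 S
2 40/13 200/113 3220/1469 340/1469 2 1 E
3 25/17 50/13 -100/221 1375/442 3 1 S
4 40/17 40/29 820/493 100/493 3 0 E
5 20/17 100/37 -110/629 1330/629 4 0 S
6 200/109 200/181 25300/19729 3700/19729 4 -1 E
final 5 -1 S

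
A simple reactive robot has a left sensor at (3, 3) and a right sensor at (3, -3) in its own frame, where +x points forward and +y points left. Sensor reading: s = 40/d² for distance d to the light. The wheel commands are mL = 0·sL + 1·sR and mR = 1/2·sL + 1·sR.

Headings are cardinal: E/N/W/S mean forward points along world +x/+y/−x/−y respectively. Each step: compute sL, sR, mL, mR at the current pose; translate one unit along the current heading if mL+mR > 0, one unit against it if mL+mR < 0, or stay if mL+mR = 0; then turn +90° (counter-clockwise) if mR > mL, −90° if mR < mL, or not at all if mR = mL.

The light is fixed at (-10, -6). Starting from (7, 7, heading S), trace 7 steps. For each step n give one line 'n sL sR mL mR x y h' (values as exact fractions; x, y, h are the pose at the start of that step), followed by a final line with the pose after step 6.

0 2/25 5/37 5/37 162/925 7 7 S
1 8/125 40/481 40/481 6924/60125 7 6 E
2 4/45 20/333 20/333 58/555 8 6 N
3 8/65 40/481 40/481 348/2405 8 7 W
4 2/25 5/37 5/37 162/925 7 7 S
5 8/125 40/481 40/481 6924/60125 7 6 E
6 4/45 20/333 20/333 58/555 8 6 N
final 8 7 W

n=0: pose=(7,7,S); sL=2/25, sR=5/37; mL=5/37, mR=162/925; mL+mR=287/925 → advance +1; mR−mL=1/25 → turn +1·90°
n=1: pose=(7,6,E); sL=8/125, sR=40/481; mL=40/481, mR=6924/60125; mL+mR=11924/60125 → advance +1; mR−mL=4/125 → turn +1·90°
n=2: pose=(8,6,N); sL=4/45, sR=20/333; mL=20/333, mR=58/555; mL+mR=274/1665 → advance +1; mR−mL=2/45 → turn +1·90°
n=3: pose=(8,7,W); sL=8/65, sR=40/481; mL=40/481, mR=348/2405; mL+mR=548/2405 → advance +1; mR−mL=4/65 → turn +1·90°
n=4: pose=(7,7,S); sL=2/25, sR=5/37; mL=5/37, mR=162/925; mL+mR=287/925 → advance +1; mR−mL=1/25 → turn +1·90°
n=5: pose=(7,6,E); sL=8/125, sR=40/481; mL=40/481, mR=6924/60125; mL+mR=11924/60125 → advance +1; mR−mL=4/125 → turn +1·90°
n=6: pose=(8,6,N); sL=4/45, sR=20/333; mL=20/333, mR=58/555; mL+mR=274/1665 → advance +1; mR−mL=2/45 → turn +1·90°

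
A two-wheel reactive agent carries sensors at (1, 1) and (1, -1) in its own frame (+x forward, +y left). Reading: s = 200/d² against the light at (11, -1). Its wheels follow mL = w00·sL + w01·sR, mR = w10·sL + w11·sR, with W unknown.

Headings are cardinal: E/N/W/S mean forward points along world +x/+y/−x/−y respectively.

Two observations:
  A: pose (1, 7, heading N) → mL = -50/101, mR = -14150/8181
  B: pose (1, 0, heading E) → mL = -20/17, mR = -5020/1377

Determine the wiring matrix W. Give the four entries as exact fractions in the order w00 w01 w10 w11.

-1/2 0 -1/2 -1

obs A: pose=(1,7,N) → sL=100/101, sR=100/81, mL=-50/101, mR=-14150/8181
obs B: pose=(1,0,E) → sL=40/17, sR=200/81, mL=-20/17, mR=-5020/1377
sensor matrix S = [[100/101, 100/81], [40/17, 200/81]]; det S = -64000/139077
solve [mL_A; mL_B] = S·[w00; w01] and [mR_A; mR_B] = S·[w10; w11]:
  w00 = -1/2, w01 = 0, w10 = -1/2, w11 = -1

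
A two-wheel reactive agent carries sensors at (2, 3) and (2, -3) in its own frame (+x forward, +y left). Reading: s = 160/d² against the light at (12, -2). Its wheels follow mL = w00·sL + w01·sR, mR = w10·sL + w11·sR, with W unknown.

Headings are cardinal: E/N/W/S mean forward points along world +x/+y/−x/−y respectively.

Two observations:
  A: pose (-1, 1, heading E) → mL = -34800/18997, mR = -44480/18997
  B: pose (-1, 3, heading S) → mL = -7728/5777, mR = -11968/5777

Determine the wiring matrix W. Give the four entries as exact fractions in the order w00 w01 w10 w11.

obs A: pose=(-1,1,E) → sL=160/157, sR=160/121, mL=-34800/18997, mR=-44480/18997
obs B: pose=(-1,3,S) → sL=160/109, sR=32/53, mL=-7728/5777, mR=-11968/5777
sensor matrix S = [[160/157, 160/121], [160/109, 32/53]]; det S = -145489920/109745669
solve [mL_A; mL_B] = S·[w00; w01] and [mR_A; mR_B] = S·[w10; w11]:
  w00 = -1/2, w01 = -1, w10 = -1, w11 = -1

-1/2 -1 -1 -1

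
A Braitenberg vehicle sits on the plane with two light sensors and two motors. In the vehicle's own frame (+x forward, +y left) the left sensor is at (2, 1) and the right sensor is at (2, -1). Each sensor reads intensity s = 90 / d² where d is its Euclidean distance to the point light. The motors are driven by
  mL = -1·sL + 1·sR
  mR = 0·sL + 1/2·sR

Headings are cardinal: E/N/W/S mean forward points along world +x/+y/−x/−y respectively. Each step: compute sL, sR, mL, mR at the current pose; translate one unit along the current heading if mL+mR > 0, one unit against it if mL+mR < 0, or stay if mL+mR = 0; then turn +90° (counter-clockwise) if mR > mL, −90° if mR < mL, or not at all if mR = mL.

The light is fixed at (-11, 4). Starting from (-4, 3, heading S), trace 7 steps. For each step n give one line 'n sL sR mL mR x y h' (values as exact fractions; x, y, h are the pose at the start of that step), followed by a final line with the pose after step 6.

n=0: pose=(-4,3,S); sL=90/73, sR=2; mL=56/73, mR=1; mL+mR=129/73 → advance +1; mR−mL=17/73 → turn +1·90°
n=1: pose=(-4,2,E); sL=45/41, sR=1; mL=-4/41, mR=1/2; mL+mR=33/82 → advance +1; mR−mL=49/82 → turn +1·90°
n=2: pose=(-3,2,N); sL=90/49, sR=10/9; mL=-320/441, mR=5/9; mL+mR=-25/147 → advance -1; mR−mL=565/441 → turn +1·90°
n=3: pose=(-3,1,W); sL=45/26, sR=9/4; mL=27/52, mR=9/8; mL+mR=171/104 → advance +1; mR−mL=63/104 → turn +1·90°
n=4: pose=(-4,1,S); sL=90/89, sR=90/61; mL=2520/5429, mR=45/61; mL+mR=6525/5429 → advance +1; mR−mL=1485/5429 → turn +1·90°
n=5: pose=(-4,0,E); sL=1, sR=45/53; mL=-8/53, mR=45/106; mL+mR=29/106 → advance +1; mR−mL=61/106 → turn +1·90°
n=6: pose=(-3,0,N); sL=90/53, sR=18/17; mL=-576/901, mR=9/17; mL+mR=-99/901 → advance -1; mR−mL=1053/901 → turn +1·90°

0 90/73 2 56/73 1 -4 3 S
1 45/41 1 -4/41 1/2 -4 2 E
2 90/49 10/9 -320/441 5/9 -3 2 N
3 45/26 9/4 27/52 9/8 -3 1 W
4 90/89 90/61 2520/5429 45/61 -4 1 S
5 1 45/53 -8/53 45/106 -4 0 E
6 90/53 18/17 -576/901 9/17 -3 0 N
final -3 -1 W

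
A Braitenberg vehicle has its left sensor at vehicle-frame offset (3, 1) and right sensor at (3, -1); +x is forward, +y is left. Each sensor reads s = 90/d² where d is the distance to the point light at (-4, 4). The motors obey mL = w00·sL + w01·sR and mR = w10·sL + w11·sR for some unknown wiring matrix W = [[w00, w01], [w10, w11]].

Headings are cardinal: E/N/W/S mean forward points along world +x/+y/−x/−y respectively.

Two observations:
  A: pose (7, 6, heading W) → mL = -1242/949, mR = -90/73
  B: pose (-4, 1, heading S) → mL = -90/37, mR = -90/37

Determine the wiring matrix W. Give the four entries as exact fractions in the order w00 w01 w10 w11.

obs A: pose=(7,6,W) → sL=18/13, sR=90/73, mL=-1242/949, mR=-90/73
obs B: pose=(-4,1,S) → sL=90/37, sR=90/37, mL=-90/37, mR=-90/37
sensor matrix S = [[18/13, 90/73], [90/37, 90/37]]; det S = 12960/35113
solve [mL_A; mL_B] = S·[w00; w01] and [mR_A; mR_B] = S·[w10; w11]:
  w00 = -1/2, w01 = -1/2, w10 = 0, w11 = -1

-1/2 -1/2 0 -1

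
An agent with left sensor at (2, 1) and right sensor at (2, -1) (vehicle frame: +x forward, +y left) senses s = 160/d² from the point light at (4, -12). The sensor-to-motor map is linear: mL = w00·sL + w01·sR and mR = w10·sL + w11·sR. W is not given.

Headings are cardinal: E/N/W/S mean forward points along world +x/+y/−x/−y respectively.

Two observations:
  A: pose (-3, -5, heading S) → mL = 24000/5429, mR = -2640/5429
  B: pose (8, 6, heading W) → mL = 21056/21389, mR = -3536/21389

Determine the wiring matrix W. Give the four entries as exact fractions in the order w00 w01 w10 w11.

obs A: pose=(-3,-5,S) → sL=160/61, sR=160/89, mL=24000/5429, mR=-2640/5429
obs B: pose=(8,6,W) → sL=160/293, sR=32/73, mL=21056/21389, mR=-3536/21389
sensor matrix S = [[160/61, 160/89], [160/293, 32/73]]; det S = 19517440/116120881
solve [mL_A; mL_B] = S·[w00; w01] and [mR_A; mR_B] = S·[w10; w11]:
  w00 = 1, w01 = 1, w10 = 1/2, w11 = -1

1 1 1/2 -1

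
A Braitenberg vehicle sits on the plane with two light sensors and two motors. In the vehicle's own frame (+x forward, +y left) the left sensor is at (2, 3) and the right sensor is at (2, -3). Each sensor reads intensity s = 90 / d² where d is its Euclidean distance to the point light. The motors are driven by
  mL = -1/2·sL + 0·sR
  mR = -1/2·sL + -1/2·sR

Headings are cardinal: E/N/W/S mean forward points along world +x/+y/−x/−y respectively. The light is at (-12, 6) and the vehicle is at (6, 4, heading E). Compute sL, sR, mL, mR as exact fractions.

left sensor world pos  = (8, 7); dL² = 401
right sensor world pos = (8, 1); dR² = 425
sL = 90/401 = 90/401
sR = 90/425 = 18/85
mL = -1/2·sL + 0·sR = -45/401
mR = -1/2·sL + -1/2·sR = -7434/34085

90/401 18/85 -45/401 -7434/34085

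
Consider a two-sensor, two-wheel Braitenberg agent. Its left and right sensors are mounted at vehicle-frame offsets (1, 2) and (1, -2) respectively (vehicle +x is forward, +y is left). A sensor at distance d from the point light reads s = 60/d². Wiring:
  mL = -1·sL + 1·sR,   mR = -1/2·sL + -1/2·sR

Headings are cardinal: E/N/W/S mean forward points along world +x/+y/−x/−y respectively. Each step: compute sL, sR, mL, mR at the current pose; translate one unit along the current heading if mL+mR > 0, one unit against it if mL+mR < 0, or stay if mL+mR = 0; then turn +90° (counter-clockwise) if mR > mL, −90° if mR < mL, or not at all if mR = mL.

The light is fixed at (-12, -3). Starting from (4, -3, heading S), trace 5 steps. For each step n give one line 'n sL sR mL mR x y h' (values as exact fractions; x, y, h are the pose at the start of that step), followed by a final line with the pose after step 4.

n=0: pose=(4,-3,S); sL=12/65, sR=60/197; mL=1536/12805, mR=-3132/12805; mL+mR=-1596/12805 → advance -1; mR−mL=-4668/12805 → turn -1·90°
n=1: pose=(4,-2,W); sL=30/113, sR=10/39; mL=-40/4407, mR=-1150/4407; mL+mR=-1190/4407 → advance -1; mR−mL=-370/1469 → turn -1·90°
n=2: pose=(5,-2,N); sL=60/229, sR=12/73; mL=-1632/16717, mR=-3564/16717; mL+mR=-5196/16717 → advance -1; mR−mL=-1932/16717 → turn -1·90°
n=3: pose=(5,-3,E); sL=15/82, sR=15/82; mL=0, mR=-15/82; mL+mR=-15/82 → advance -1; mR−mL=-15/82 → turn -1·90°
n=4: pose=(4,-3,S); sL=12/65, sR=60/197; mL=1536/12805, mR=-3132/12805; mL+mR=-1596/12805 → advance -1; mR−mL=-4668/12805 → turn -1·90°

0 12/65 60/197 1536/12805 -3132/12805 4 -3 S
1 30/113 10/39 -40/4407 -1150/4407 4 -2 W
2 60/229 12/73 -1632/16717 -3564/16717 5 -2 N
3 15/82 15/82 0 -15/82 5 -3 E
4 12/65 60/197 1536/12805 -3132/12805 4 -3 S
final 4 -2 W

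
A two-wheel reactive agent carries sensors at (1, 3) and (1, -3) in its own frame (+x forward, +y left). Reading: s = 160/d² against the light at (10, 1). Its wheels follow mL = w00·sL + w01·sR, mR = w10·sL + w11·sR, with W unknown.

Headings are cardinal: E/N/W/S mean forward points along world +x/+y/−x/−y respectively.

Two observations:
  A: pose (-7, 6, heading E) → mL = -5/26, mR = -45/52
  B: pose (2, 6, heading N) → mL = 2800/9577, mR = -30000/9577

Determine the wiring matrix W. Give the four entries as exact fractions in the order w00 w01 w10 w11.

-1 1/2 -1/2 -1

obs A: pose=(-7,6,E) → sL=1/2, sR=8/13, mL=-5/26, mR=-45/52
obs B: pose=(2,6,N) → sL=160/157, sR=160/61, mL=2800/9577, mR=-30000/9577
sensor matrix S = [[1/2, 8/13], [160/157, 160/61]]; det S = 85200/124501
solve [mL_A; mL_B] = S·[w00; w01] and [mR_A; mR_B] = S·[w10; w11]:
  w00 = -1, w01 = 1/2, w10 = -1/2, w11 = -1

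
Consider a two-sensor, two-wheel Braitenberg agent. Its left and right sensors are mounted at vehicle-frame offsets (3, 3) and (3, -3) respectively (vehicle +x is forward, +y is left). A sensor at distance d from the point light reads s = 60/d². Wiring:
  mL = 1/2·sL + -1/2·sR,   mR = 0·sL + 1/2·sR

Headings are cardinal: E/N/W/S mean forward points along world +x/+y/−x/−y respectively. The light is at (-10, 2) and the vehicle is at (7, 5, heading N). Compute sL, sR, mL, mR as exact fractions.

left sensor world pos  = (4, 8); dL² = 232
right sensor world pos = (10, 8); dR² = 436
sL = 60/232 = 15/58
sR = 60/436 = 15/109
mL = 1/2·sL + -1/2·sR = 765/12644
mR = 0·sL + 1/2·sR = 15/218

15/58 15/109 765/12644 15/218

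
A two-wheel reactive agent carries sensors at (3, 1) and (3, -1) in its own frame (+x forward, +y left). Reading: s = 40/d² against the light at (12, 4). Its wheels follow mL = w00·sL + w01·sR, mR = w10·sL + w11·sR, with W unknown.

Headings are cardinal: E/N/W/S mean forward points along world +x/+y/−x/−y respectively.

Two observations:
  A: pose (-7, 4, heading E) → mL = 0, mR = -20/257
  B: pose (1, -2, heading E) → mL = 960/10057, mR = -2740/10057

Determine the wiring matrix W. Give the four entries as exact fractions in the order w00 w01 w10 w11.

obs A: pose=(-7,4,E) → sL=40/257, sR=40/257, mL=0, mR=-20/257
obs B: pose=(1,-2,E) → sL=40/89, sR=40/113, mL=960/10057, mR=-2740/10057
sensor matrix S = [[40/257, 40/257], [40/89, 40/113]]; det S = -38400/2584649
solve [mL_A; mL_B] = S·[w00; w01] and [mR_A; mR_B] = S·[w10; w11]:
  w00 = 1, w01 = -1, w10 = -1, w11 = 1/2

1 -1 -1 1/2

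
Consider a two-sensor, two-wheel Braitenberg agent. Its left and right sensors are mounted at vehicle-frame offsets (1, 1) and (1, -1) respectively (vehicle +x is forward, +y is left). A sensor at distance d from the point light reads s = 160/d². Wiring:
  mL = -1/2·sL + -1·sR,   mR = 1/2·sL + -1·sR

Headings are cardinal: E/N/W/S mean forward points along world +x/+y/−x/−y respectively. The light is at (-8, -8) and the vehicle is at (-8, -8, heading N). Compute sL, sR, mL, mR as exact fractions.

left sensor world pos  = (-9, -7); dL² = 2
right sensor world pos = (-7, -7); dR² = 2
sL = 160/2 = 80
sR = 160/2 = 80
mL = -1/2·sL + -1·sR = -120
mR = 1/2·sL + -1·sR = -40

80 80 -120 -40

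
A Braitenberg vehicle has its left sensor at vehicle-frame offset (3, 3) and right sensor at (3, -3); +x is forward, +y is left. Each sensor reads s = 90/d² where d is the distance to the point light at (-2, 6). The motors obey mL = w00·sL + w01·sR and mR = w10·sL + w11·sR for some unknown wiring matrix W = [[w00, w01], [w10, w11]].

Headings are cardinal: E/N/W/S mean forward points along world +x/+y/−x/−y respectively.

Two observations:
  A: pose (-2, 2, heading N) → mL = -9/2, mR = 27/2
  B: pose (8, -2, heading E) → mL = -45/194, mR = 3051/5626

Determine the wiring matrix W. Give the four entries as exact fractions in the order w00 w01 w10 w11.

obs A: pose=(-2,2,N) → sL=9, sR=9, mL=-9/2, mR=27/2
obs B: pose=(8,-2,E) → sL=45/97, sR=9/29, mL=-45/194, mR=3051/5626
sensor matrix S = [[9, 9], [45/97, 9/29]]; det S = -3888/2813
solve [mL_A; mL_B] = S·[w00; w01] and [mR_A; mR_B] = S·[w10; w11]:
  w00 = -1/2, w01 = 0, w10 = 1/2, w11 = 1

-1/2 0 1/2 1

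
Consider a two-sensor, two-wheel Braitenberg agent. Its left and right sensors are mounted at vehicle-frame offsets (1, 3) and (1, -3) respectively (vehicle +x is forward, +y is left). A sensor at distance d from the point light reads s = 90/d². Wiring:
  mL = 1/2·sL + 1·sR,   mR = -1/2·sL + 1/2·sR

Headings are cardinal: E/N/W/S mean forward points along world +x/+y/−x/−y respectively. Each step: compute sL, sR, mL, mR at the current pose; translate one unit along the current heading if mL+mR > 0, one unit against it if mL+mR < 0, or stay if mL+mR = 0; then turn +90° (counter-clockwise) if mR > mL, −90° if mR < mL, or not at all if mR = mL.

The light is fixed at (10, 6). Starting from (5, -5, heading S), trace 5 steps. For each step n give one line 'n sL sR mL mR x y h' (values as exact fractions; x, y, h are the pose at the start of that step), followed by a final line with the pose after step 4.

0 45/74 45/104 2835/3848 -675/7696 5 -5 S
1 10/29 10/13 355/377 80/377 5 -6 W
2 45/101 9/13 2403/2626 162/1313 4 -6 N
3 90/89 90/221 17955/19669 -5940/19669 4 -5 E
4 45/74 45/104 2835/3848 -675/7696 5 -5 S
final 5 -6 W

n=0: pose=(5,-5,S); sL=45/74, sR=45/104; mL=2835/3848, mR=-675/7696; mL+mR=135/208 → advance +1; mR−mL=-6345/7696 → turn -1·90°
n=1: pose=(5,-6,W); sL=10/29, sR=10/13; mL=355/377, mR=80/377; mL+mR=15/13 → advance +1; mR−mL=-275/377 → turn -1·90°
n=2: pose=(4,-6,N); sL=45/101, sR=9/13; mL=2403/2626, mR=162/1313; mL+mR=27/26 → advance +1; mR−mL=-2079/2626 → turn -1·90°
n=3: pose=(4,-5,E); sL=90/89, sR=90/221; mL=17955/19669, mR=-5940/19669; mL+mR=135/221 → advance +1; mR−mL=-23895/19669 → turn -1·90°
n=4: pose=(5,-5,S); sL=45/74, sR=45/104; mL=2835/3848, mR=-675/7696; mL+mR=135/208 → advance +1; mR−mL=-6345/7696 → turn -1·90°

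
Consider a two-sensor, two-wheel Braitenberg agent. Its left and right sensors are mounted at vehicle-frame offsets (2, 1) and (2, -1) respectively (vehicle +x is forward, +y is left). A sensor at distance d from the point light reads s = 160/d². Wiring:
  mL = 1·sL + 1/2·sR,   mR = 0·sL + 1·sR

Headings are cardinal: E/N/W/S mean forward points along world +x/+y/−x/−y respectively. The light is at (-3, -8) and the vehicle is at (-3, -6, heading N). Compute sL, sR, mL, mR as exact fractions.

left sensor world pos  = (-4, -4); dL² = 17
right sensor world pos = (-2, -4); dR² = 17
sL = 160/17 = 160/17
sR = 160/17 = 160/17
mL = 1·sL + 1/2·sR = 240/17
mR = 0·sL + 1·sR = 160/17

160/17 160/17 240/17 160/17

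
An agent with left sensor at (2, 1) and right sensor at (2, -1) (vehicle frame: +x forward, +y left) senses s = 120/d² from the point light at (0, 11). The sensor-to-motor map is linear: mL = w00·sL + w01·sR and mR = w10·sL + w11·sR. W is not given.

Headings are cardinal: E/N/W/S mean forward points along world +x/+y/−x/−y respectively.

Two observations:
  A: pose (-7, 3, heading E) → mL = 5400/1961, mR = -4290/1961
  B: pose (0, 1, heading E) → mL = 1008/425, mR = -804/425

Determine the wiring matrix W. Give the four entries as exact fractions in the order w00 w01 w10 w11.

obs A: pose=(-7,3,E) → sL=60/37, sR=60/53, mL=5400/1961, mR=-4290/1961
obs B: pose=(0,1,E) → sL=24/17, sR=24/25, mL=1008/425, mR=-804/425
sensor matrix S = [[60/37, 60/53], [24/17, 24/25]]; det S = -6912/166685
solve [mL_A; mL_B] = S·[w00; w01] and [mR_A; mR_B] = S·[w10; w11]:
  w00 = 1, w01 = 1, w10 = -1, w11 = -1/2

1 1 -1 -1/2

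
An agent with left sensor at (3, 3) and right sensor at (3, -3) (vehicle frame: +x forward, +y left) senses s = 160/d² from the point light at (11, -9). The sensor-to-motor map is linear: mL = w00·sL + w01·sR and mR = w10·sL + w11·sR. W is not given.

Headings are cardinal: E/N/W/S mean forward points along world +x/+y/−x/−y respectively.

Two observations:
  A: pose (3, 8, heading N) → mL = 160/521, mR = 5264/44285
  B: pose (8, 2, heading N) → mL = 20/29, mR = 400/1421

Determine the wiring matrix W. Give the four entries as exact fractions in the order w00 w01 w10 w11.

1 0 1 -1/2

obs A: pose=(3,8,N) → sL=160/521, sR=32/85, mL=160/521, mR=5264/44285
obs B: pose=(8,2,N) → sL=20/29, sR=40/49, mL=20/29, mR=400/1421
sensor matrix S = [[160/521, 32/85], [20/29, 40/49]]; det S = -112512/12585797
solve [mL_A; mL_B] = S·[w00; w01] and [mR_A; mR_B] = S·[w10; w11]:
  w00 = 1, w01 = 0, w10 = 1, w11 = -1/2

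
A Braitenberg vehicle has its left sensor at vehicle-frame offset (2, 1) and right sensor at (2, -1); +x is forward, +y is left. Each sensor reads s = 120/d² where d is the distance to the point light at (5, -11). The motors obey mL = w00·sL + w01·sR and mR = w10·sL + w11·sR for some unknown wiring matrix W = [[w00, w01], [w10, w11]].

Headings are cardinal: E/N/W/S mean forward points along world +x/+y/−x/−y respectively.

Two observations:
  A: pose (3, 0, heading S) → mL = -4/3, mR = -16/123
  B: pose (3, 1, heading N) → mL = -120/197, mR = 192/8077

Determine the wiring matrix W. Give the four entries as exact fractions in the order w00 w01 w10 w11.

0 -1 -1 1

obs A: pose=(3,0,S) → sL=60/41, sR=4/3, mL=-4/3, mR=-16/123
obs B: pose=(3,1,N) → sL=24/41, sR=120/197, mL=-120/197, mR=192/8077
sensor matrix S = [[60/41, 4/3], [24/41, 120/197]]; det S = 896/8077
solve [mL_A; mL_B] = S·[w00; w01] and [mR_A; mR_B] = S·[w10; w11]:
  w00 = 0, w01 = -1, w10 = -1, w11 = 1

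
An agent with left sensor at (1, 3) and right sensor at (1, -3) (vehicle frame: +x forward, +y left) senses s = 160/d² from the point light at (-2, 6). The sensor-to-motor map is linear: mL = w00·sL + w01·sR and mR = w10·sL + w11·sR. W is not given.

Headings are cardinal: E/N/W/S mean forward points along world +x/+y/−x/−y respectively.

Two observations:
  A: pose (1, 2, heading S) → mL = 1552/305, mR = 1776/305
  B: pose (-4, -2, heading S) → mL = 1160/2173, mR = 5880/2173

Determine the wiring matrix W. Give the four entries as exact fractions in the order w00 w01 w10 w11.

obs A: pose=(1,2,S) → sL=160/61, sR=32/5, mL=1552/305, mR=1776/305
obs B: pose=(-4,-2,S) → sL=80/41, sR=80/53, mL=1160/2173, mR=5880/2173
sensor matrix S = [[160/61, 32/5], [80/41, 80/53]]; det S = -1130496/132553
solve [mL_A; mL_B] = S·[w00; w01] and [mR_A; mR_B] = S·[w10; w11]:
  w00 = -1/2, w01 = 1, w10 = 1, w11 = 1/2

-1/2 1 1 1/2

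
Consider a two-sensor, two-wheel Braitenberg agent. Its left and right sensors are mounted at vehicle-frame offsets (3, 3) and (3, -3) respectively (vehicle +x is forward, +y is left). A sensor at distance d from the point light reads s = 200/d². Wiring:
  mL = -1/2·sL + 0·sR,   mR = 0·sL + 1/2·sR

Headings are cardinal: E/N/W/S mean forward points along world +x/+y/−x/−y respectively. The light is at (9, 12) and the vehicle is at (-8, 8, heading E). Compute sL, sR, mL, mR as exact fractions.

200/197 40/49 -100/197 20/49

left sensor world pos  = (-5, 11); dL² = 197
right sensor world pos = (-5, 5); dR² = 245
sL = 200/197 = 200/197
sR = 200/245 = 40/49
mL = -1/2·sL + 0·sR = -100/197
mR = 0·sL + 1/2·sR = 20/49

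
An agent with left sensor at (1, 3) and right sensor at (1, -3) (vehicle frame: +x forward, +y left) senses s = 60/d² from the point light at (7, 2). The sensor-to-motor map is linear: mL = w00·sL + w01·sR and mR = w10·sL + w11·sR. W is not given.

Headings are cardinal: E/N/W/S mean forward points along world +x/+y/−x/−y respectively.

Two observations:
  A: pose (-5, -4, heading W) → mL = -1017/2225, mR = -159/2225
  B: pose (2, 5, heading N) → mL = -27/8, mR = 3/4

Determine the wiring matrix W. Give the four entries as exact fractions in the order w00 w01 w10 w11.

-1/2 -1 -1 1/2

obs A: pose=(-5,-4,W) → sL=6/25, sR=30/89, mL=-1017/2225, mR=-159/2225
obs B: pose=(2,5,N) → sL=3/4, sR=3, mL=-27/8, mR=3/4
sensor matrix S = [[6/25, 30/89], [3/4, 3]]; det S = 2079/4450
solve [mL_A; mL_B] = S·[w00; w01] and [mR_A; mR_B] = S·[w10; w11]:
  w00 = -1/2, w01 = -1, w10 = -1, w11 = 1/2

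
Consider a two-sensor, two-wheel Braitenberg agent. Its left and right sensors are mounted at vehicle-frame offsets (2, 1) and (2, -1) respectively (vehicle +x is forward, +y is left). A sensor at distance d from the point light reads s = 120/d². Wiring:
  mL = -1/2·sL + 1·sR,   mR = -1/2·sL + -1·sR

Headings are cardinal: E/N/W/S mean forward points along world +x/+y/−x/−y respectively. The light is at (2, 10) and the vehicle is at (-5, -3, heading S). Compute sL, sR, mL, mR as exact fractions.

left sensor world pos  = (-4, -5); dL² = 261
right sensor world pos = (-6, -5); dR² = 289
sL = 120/261 = 40/87
sR = 120/289 = 120/289
mL = -1/2·sL + 1·sR = 4660/25143
mR = -1/2·sL + -1·sR = -16220/25143

40/87 120/289 4660/25143 -16220/25143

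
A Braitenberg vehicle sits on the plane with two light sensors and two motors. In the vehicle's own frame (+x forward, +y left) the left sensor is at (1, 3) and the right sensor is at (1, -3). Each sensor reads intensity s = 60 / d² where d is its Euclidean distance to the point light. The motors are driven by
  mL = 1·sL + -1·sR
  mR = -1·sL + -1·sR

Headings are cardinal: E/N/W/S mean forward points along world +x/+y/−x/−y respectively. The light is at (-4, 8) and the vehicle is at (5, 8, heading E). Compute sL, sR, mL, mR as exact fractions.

60/109 60/109 0 -120/109

left sensor world pos  = (6, 11); dL² = 109
right sensor world pos = (6, 5); dR² = 109
sL = 60/109 = 60/109
sR = 60/109 = 60/109
mL = 1·sL + -1·sR = 0
mR = -1·sL + -1·sR = -120/109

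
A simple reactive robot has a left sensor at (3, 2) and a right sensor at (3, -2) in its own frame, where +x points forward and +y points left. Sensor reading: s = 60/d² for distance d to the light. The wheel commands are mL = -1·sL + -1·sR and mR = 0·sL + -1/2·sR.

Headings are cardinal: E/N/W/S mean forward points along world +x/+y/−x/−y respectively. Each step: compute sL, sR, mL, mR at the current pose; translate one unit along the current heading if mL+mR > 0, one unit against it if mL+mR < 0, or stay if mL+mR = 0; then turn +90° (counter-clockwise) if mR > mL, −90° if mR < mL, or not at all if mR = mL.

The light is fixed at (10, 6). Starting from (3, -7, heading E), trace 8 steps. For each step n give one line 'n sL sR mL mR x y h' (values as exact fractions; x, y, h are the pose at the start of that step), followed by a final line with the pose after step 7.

0 60/137 60/241 -22680/33017 -30/241 3 -7 E
1 3/10 15/34 -63/85 -15/68 2 -7 N
2 60/377 12/53 -7704/19981 -6/53 2 -8 W
3 30/157 6/37 -2052/5809 -3/37 3 -8 S
4 60/137 60/241 -22680/33017 -30/241 3 -7 E
5 3/10 15/34 -63/85 -15/68 2 -7 N
6 60/377 12/53 -7704/19981 -6/53 2 -8 W
7 30/157 6/37 -2052/5809 -3/37 3 -8 S
final 3 -7 E

n=0: pose=(3,-7,E); sL=60/137, sR=60/241; mL=-22680/33017, mR=-30/241; mL+mR=-26790/33017 → advance -1; mR−mL=18570/33017 → turn +1·90°
n=1: pose=(2,-7,N); sL=3/10, sR=15/34; mL=-63/85, mR=-15/68; mL+mR=-327/340 → advance -1; mR−mL=177/340 → turn +1·90°
n=2: pose=(2,-8,W); sL=60/377, sR=12/53; mL=-7704/19981, mR=-6/53; mL+mR=-9966/19981 → advance -1; mR−mL=5442/19981 → turn +1·90°
n=3: pose=(3,-8,S); sL=30/157, sR=6/37; mL=-2052/5809, mR=-3/37; mL+mR=-2523/5809 → advance -1; mR−mL=1581/5809 → turn +1·90°
n=4: pose=(3,-7,E); sL=60/137, sR=60/241; mL=-22680/33017, mR=-30/241; mL+mR=-26790/33017 → advance -1; mR−mL=18570/33017 → turn +1·90°
n=5: pose=(2,-7,N); sL=3/10, sR=15/34; mL=-63/85, mR=-15/68; mL+mR=-327/340 → advance -1; mR−mL=177/340 → turn +1·90°
n=6: pose=(2,-8,W); sL=60/377, sR=12/53; mL=-7704/19981, mR=-6/53; mL+mR=-9966/19981 → advance -1; mR−mL=5442/19981 → turn +1·90°
n=7: pose=(3,-8,S); sL=30/157, sR=6/37; mL=-2052/5809, mR=-3/37; mL+mR=-2523/5809 → advance -1; mR−mL=1581/5809 → turn +1·90°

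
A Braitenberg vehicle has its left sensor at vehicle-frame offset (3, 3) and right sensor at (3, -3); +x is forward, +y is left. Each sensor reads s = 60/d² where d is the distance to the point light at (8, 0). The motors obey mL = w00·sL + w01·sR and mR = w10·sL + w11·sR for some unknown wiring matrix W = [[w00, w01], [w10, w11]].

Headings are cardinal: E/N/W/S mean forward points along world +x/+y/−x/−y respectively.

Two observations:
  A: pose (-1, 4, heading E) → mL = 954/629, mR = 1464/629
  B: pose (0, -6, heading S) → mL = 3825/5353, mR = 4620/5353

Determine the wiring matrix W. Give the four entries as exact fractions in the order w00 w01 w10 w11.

1 1/2 1 1

obs A: pose=(-1,4,E) → sL=12/17, sR=60/37, mL=954/629, mR=1464/629
obs B: pose=(0,-6,S) → sL=30/53, sR=30/101, mL=3825/5353, mR=4620/5353
sensor matrix S = [[12/17, 60/37], [30/53, 30/101]]; det S = -2384640/3367037
solve [mL_A; mL_B] = S·[w00; w01] and [mR_A; mR_B] = S·[w10; w11]:
  w00 = 1, w01 = 1/2, w10 = 1, w11 = 1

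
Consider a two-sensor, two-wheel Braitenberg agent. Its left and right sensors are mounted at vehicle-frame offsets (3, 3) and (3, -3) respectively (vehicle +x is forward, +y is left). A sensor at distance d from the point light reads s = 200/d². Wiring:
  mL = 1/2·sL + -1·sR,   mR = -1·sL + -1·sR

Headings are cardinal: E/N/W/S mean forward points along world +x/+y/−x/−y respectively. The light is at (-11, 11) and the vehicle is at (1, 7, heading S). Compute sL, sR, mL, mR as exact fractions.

100/137 20/13 -2090/1781 -4040/1781

left sensor world pos  = (4, 4); dL² = 274
right sensor world pos = (-2, 4); dR² = 130
sL = 200/274 = 100/137
sR = 200/130 = 20/13
mL = 1/2·sL + -1·sR = -2090/1781
mR = -1·sL + -1·sR = -4040/1781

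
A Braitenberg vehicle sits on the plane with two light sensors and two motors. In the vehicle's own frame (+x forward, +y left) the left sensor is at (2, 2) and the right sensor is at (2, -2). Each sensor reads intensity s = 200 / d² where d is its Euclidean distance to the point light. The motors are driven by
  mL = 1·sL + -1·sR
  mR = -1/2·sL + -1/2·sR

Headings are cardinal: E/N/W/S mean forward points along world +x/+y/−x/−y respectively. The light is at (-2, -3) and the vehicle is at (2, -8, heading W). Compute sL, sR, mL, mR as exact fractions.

left sensor world pos  = (0, -10); dL² = 53
right sensor world pos = (0, -6); dR² = 13
sL = 200/53 = 200/53
sR = 200/13 = 200/13
mL = 1·sL + -1·sR = -8000/689
mR = -1/2·sL + -1/2·sR = -6600/689

200/53 200/13 -8000/689 -6600/689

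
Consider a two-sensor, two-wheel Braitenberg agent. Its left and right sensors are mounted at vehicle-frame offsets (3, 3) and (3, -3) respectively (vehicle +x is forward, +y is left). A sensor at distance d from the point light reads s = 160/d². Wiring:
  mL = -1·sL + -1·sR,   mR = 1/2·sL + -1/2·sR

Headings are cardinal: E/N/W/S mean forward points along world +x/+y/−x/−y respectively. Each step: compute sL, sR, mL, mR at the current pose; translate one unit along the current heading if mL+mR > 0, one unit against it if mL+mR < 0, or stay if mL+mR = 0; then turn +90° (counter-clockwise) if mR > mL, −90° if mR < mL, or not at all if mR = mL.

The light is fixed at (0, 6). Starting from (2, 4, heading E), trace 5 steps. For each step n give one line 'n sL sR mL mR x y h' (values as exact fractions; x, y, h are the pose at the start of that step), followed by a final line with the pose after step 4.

n=0: pose=(2,4,E); sL=80/13, sR=16/5; mL=-608/65, mR=96/65; mL+mR=-512/65 → advance -1; mR−mL=704/65 → turn +1·90°
n=1: pose=(1,4,N); sL=32, sR=160/17; mL=-704/17, mR=192/17; mL+mR=-512/17 → advance -1; mR−mL=896/17 → turn +1·90°
n=2: pose=(1,3,W); sL=4, sR=40; mL=-44, mR=-18; mL+mR=-62 → advance -1; mR−mL=26 → turn +1·90°
n=3: pose=(2,3,S); sL=160/61, sR=160/37; mL=-15680/2257, mR=-1920/2257; mL+mR=-17600/2257 → advance -1; mR−mL=13760/2257 → turn +1·90°
n=4: pose=(2,4,E); sL=80/13, sR=16/5; mL=-608/65, mR=96/65; mL+mR=-512/65 → advance -1; mR−mL=704/65 → turn +1·90°

0 80/13 16/5 -608/65 96/65 2 4 E
1 32 160/17 -704/17 192/17 1 4 N
2 4 40 -44 -18 1 3 W
3 160/61 160/37 -15680/2257 -1920/2257 2 3 S
4 80/13 16/5 -608/65 96/65 2 4 E
final 1 4 N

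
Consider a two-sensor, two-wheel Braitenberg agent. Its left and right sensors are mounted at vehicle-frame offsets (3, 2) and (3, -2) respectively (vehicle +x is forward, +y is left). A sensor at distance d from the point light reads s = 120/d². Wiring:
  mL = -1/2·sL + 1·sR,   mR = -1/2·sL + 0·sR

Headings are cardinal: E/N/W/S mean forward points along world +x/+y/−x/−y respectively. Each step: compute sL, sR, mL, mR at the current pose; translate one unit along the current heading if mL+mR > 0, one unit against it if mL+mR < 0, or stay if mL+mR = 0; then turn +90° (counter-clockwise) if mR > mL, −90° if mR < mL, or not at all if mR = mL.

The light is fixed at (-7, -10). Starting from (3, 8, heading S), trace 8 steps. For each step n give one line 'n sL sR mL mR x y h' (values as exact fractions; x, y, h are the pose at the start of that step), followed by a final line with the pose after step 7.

0 40/123 120/289 8980/35547 -20/123 3 8 S
1 60/137 12/41 414/5617 -30/137 3 7 W
2 120/481 120/569 23580/273689 -60/481 4 7 N
3 3/13 15/49 243/1274 -3/26 4 6 E
4 24/73 120/269 5532/19637 -12/73 5 6 S
5 12/25 12/37 78/925 -6/25 5 5 W
6 24/89 40/183 1364/16287 -12/89 6 5 N
7 15/64 3/10 117/640 -15/128 6 4 E
final 7 4 S

n=0: pose=(3,8,S); sL=40/123, sR=120/289; mL=8980/35547, mR=-20/123; mL+mR=3200/35547 → advance +1; mR−mL=-120/289 → turn -1·90°
n=1: pose=(3,7,W); sL=60/137, sR=12/41; mL=414/5617, mR=-30/137; mL+mR=-816/5617 → advance -1; mR−mL=-12/41 → turn -1·90°
n=2: pose=(4,7,N); sL=120/481, sR=120/569; mL=23580/273689, mR=-60/481; mL+mR=-10560/273689 → advance -1; mR−mL=-120/569 → turn -1·90°
n=3: pose=(4,6,E); sL=3/13, sR=15/49; mL=243/1274, mR=-3/26; mL+mR=48/637 → advance +1; mR−mL=-15/49 → turn -1·90°
n=4: pose=(5,6,S); sL=24/73, sR=120/269; mL=5532/19637, mR=-12/73; mL+mR=2304/19637 → advance +1; mR−mL=-120/269 → turn -1·90°
n=5: pose=(5,5,W); sL=12/25, sR=12/37; mL=78/925, mR=-6/25; mL+mR=-144/925 → advance -1; mR−mL=-12/37 → turn -1·90°
n=6: pose=(6,5,N); sL=24/89, sR=40/183; mL=1364/16287, mR=-12/89; mL+mR=-832/16287 → advance -1; mR−mL=-40/183 → turn -1·90°
n=7: pose=(6,4,E); sL=15/64, sR=3/10; mL=117/640, mR=-15/128; mL+mR=21/320 → advance +1; mR−mL=-3/10 → turn -1·90°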